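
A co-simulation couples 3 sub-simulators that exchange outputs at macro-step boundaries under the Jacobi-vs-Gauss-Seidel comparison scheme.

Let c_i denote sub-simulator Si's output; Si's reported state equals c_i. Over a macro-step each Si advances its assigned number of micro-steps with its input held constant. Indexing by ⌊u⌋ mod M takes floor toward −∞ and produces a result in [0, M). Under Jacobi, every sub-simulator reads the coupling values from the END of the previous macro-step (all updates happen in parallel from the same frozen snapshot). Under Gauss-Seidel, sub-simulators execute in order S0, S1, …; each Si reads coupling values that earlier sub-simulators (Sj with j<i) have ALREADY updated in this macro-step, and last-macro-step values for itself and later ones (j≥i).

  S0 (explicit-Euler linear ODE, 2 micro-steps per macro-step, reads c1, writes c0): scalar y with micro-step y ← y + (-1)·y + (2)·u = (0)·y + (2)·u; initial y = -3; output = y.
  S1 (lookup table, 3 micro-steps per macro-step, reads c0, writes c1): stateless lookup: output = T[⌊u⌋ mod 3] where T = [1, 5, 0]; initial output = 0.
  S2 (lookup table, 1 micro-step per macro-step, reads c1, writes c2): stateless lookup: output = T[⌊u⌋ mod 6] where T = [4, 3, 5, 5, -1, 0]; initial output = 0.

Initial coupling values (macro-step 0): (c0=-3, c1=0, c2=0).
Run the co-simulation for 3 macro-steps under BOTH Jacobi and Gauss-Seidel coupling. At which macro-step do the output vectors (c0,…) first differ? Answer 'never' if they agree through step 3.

first divergence at macro-step: 1

[Jacobi] macro 1: S0 reads c1=0 → after 2×micro: 0; S1 reads c0=-3 → after 3×micro: 1; S2 reads c1=0 → after 1×micro: 4 ⇒ (c0=0, c1=1, c2=4)
[Jacobi] macro 2: S0 reads c1=1 → after 2×micro: 2; S1 reads c0=0 → after 3×micro: 1; S2 reads c1=1 → after 1×micro: 3 ⇒ (c0=2, c1=1, c2=3)
[Jacobi] macro 3: S0 reads c1=1 → after 2×micro: 2; S1 reads c0=2 → after 3×micro: 0; S2 reads c1=1 → after 1×micro: 3 ⇒ (c0=2, c1=0, c2=3)
[Gauss-Seidel] macro 1: S0 reads c1=0 → after 2×micro: 0; S1 reads c0=0 → after 3×micro: 1; S2 reads c1=1 → after 1×micro: 3 ⇒ (c0=0, c1=1, c2=3)
[Gauss-Seidel] macro 2: S0 reads c1=1 → after 2×micro: 2; S1 reads c0=2 → after 3×micro: 0; S2 reads c1=0 → after 1×micro: 4 ⇒ (c0=2, c1=0, c2=4)
[Gauss-Seidel] macro 3: S0 reads c1=0 → after 2×micro: 0; S1 reads c0=0 → after 3×micro: 1; S2 reads c1=1 → after 1×micro: 3 ⇒ (c0=0, c1=1, c2=3)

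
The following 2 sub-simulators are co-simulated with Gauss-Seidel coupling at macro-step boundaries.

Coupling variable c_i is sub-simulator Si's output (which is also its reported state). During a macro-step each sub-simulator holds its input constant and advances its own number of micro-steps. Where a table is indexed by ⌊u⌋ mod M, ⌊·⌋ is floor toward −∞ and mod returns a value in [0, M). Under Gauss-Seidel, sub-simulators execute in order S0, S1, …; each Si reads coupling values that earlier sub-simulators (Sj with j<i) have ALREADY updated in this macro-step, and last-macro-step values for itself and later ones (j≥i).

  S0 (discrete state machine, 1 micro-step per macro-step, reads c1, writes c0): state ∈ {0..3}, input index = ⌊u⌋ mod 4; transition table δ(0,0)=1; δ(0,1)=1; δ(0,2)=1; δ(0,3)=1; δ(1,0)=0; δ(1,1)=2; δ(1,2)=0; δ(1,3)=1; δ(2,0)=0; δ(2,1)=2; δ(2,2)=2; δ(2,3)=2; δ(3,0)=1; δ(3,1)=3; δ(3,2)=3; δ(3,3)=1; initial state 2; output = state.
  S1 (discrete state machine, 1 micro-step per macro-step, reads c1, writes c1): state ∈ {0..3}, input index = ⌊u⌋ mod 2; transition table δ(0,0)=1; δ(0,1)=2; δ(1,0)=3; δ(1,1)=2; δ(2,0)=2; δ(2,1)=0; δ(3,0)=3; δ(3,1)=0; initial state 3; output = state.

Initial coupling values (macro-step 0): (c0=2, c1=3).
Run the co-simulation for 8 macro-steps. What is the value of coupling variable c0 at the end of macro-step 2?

macro 1: S0 reads c1=3 → after 1×micro: 2; S1 reads c1=3 → after 1×micro: 0 ⇒ (c0=2, c1=0)
macro 2: S0 reads c1=0 → after 1×micro: 0; S1 reads c1=0 → after 1×micro: 1 ⇒ (c0=0, c1=1)
macro 3: S0 reads c1=1 → after 1×micro: 1; S1 reads c1=1 → after 1×micro: 2 ⇒ (c0=1, c1=2)
macro 4: S0 reads c1=2 → after 1×micro: 0; S1 reads c1=2 → after 1×micro: 2 ⇒ (c0=0, c1=2)
macro 5: S0 reads c1=2 → after 1×micro: 1; S1 reads c1=2 → after 1×micro: 2 ⇒ (c0=1, c1=2)
macro 6: S0 reads c1=2 → after 1×micro: 0; S1 reads c1=2 → after 1×micro: 2 ⇒ (c0=0, c1=2)
macro 7: S0 reads c1=2 → after 1×micro: 1; S1 reads c1=2 → after 1×micro: 2 ⇒ (c0=1, c1=2)
macro 8: S0 reads c1=2 → after 1×micro: 0; S1 reads c1=2 → after 1×micro: 2 ⇒ (c0=0, c1=2)

c0 at macro-step 2 = 0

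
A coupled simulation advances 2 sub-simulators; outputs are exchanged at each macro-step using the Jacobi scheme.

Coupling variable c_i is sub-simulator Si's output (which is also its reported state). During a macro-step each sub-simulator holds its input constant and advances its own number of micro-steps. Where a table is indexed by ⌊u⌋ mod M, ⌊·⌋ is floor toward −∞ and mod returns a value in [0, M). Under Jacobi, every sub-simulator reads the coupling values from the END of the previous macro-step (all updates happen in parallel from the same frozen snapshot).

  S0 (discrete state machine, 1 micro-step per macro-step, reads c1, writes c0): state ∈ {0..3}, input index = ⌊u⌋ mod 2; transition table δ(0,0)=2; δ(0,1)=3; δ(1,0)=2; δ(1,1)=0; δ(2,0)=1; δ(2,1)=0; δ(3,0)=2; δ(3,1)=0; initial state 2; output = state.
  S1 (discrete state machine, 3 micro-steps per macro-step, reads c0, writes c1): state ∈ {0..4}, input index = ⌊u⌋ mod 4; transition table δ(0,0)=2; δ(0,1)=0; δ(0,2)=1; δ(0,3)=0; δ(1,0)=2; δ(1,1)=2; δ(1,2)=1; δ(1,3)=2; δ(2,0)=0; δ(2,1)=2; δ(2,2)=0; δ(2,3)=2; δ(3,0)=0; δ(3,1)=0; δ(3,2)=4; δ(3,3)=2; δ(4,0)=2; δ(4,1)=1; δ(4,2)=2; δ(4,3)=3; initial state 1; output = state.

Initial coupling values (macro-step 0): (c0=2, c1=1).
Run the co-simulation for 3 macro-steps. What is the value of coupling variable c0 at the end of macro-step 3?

c0 at macro-step 3 = 2

macro 1: S0 reads c1=1 → after 1×micro: 0; S1 reads c0=2 → after 3×micro: 1 ⇒ (c0=0, c1=1)
macro 2: S0 reads c1=1 → after 1×micro: 3; S1 reads c0=0 → after 3×micro: 2 ⇒ (c0=3, c1=2)
macro 3: S0 reads c1=2 → after 1×micro: 2; S1 reads c0=3 → after 3×micro: 2 ⇒ (c0=2, c1=2)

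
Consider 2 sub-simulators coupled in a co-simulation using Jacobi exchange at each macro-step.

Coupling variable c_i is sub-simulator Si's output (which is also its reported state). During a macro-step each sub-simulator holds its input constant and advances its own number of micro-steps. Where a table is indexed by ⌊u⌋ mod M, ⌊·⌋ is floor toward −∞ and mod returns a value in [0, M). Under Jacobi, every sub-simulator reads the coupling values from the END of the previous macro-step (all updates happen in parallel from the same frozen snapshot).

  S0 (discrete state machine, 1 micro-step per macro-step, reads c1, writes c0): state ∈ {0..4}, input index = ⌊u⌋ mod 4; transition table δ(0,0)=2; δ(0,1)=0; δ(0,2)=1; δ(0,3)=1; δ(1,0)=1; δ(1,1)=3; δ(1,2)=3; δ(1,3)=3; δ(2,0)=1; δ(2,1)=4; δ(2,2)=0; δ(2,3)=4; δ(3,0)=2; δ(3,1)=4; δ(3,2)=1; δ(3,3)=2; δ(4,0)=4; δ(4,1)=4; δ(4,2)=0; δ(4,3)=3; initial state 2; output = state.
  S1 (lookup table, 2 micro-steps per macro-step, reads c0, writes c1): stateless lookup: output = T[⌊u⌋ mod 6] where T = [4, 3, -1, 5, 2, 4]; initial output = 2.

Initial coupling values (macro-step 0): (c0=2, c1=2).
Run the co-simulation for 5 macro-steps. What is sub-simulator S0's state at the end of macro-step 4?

S0 state at macro-step 4 = 3

macro 1: S0 reads c1=2 → after 1×micro: 0; S1 reads c0=2 → after 2×micro: -1 ⇒ (c0=0, c1=-1)
macro 2: S0 reads c1=-1 → after 1×micro: 1; S1 reads c0=0 → after 2×micro: 4 ⇒ (c0=1, c1=4)
macro 3: S0 reads c1=4 → after 1×micro: 1; S1 reads c0=1 → after 2×micro: 3 ⇒ (c0=1, c1=3)
macro 4: S0 reads c1=3 → after 1×micro: 3; S1 reads c0=1 → after 2×micro: 3 ⇒ (c0=3, c1=3)
macro 5: S0 reads c1=3 → after 1×micro: 2; S1 reads c0=3 → after 2×micro: 5 ⇒ (c0=2, c1=5)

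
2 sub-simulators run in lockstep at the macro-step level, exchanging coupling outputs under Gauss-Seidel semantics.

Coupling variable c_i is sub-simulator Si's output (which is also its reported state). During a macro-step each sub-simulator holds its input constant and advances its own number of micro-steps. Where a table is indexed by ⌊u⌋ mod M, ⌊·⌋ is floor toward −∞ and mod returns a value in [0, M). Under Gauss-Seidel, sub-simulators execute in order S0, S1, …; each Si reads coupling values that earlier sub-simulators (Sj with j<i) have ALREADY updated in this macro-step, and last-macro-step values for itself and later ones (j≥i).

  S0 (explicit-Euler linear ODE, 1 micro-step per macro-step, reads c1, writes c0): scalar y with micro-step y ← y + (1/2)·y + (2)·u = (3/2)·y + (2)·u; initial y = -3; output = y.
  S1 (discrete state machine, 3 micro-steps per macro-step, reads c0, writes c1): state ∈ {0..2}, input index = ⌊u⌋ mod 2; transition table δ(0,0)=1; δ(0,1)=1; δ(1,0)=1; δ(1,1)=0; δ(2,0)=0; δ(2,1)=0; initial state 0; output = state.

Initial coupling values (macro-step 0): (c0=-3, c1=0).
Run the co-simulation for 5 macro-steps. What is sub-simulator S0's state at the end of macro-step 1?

macro 1: S0 reads c1=0 → after 1×micro: -9/2; S1 reads c0=-9/2 → after 3×micro: 1 ⇒ (c0=-9/2, c1=1)
macro 2: S0 reads c1=1 → after 1×micro: -19/4; S1 reads c0=-19/4 → after 3×micro: 0 ⇒ (c0=-19/4, c1=0)
macro 3: S0 reads c1=0 → after 1×micro: -57/8; S1 reads c0=-57/8 → after 3×micro: 1 ⇒ (c0=-57/8, c1=1)
macro 4: S0 reads c1=1 → after 1×micro: -139/16; S1 reads c0=-139/16 → after 3×micro: 0 ⇒ (c0=-139/16, c1=0)
macro 5: S0 reads c1=0 → after 1×micro: -417/32; S1 reads c0=-417/32 → after 3×micro: 1 ⇒ (c0=-417/32, c1=1)

S0 state at macro-step 1 = -9/2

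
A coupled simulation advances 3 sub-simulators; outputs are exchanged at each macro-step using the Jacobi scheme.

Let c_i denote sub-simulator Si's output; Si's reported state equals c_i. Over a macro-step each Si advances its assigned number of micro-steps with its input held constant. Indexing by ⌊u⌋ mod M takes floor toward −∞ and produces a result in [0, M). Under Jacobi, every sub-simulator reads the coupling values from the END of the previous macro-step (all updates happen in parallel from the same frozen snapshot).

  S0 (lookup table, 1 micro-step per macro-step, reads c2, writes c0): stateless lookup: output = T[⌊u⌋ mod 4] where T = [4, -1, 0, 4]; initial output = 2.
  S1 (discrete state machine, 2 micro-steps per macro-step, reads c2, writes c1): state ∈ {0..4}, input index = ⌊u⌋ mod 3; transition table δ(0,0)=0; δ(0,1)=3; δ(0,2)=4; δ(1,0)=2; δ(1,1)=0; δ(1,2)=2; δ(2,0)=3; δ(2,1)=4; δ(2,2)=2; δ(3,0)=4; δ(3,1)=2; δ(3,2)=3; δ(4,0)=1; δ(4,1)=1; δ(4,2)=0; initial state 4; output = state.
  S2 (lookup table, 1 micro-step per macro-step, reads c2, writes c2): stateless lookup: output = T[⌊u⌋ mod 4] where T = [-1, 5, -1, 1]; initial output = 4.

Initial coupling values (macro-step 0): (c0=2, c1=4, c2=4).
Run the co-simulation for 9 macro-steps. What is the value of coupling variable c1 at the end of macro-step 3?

c1 at macro-step 3 = 2

macro 1: S0 reads c2=4 → after 1×micro: 4; S1 reads c2=4 → after 2×micro: 0; S2 reads c2=4 → after 1×micro: -1 ⇒ (c0=4, c1=0, c2=-1)
macro 2: S0 reads c2=-1 → after 1×micro: 4; S1 reads c2=-1 → after 2×micro: 0; S2 reads c2=-1 → after 1×micro: 1 ⇒ (c0=4, c1=0, c2=1)
macro 3: S0 reads c2=1 → after 1×micro: -1; S1 reads c2=1 → after 2×micro: 2; S2 reads c2=1 → after 1×micro: 5 ⇒ (c0=-1, c1=2, c2=5)
macro 4: S0 reads c2=5 → after 1×micro: -1; S1 reads c2=5 → after 2×micro: 2; S2 reads c2=5 → after 1×micro: 5 ⇒ (c0=-1, c1=2, c2=5)
macro 5: S0 reads c2=5 → after 1×micro: -1; S1 reads c2=5 → after 2×micro: 2; S2 reads c2=5 → after 1×micro: 5 ⇒ (c0=-1, c1=2, c2=5)
macro 6: S0 reads c2=5 → after 1×micro: -1; S1 reads c2=5 → after 2×micro: 2; S2 reads c2=5 → after 1×micro: 5 ⇒ (c0=-1, c1=2, c2=5)
macro 7: S0 reads c2=5 → after 1×micro: -1; S1 reads c2=5 → after 2×micro: 2; S2 reads c2=5 → after 1×micro: 5 ⇒ (c0=-1, c1=2, c2=5)
macro 8: S0 reads c2=5 → after 1×micro: -1; S1 reads c2=5 → after 2×micro: 2; S2 reads c2=5 → after 1×micro: 5 ⇒ (c0=-1, c1=2, c2=5)
macro 9: S0 reads c2=5 → after 1×micro: -1; S1 reads c2=5 → after 2×micro: 2; S2 reads c2=5 → after 1×micro: 5 ⇒ (c0=-1, c1=2, c2=5)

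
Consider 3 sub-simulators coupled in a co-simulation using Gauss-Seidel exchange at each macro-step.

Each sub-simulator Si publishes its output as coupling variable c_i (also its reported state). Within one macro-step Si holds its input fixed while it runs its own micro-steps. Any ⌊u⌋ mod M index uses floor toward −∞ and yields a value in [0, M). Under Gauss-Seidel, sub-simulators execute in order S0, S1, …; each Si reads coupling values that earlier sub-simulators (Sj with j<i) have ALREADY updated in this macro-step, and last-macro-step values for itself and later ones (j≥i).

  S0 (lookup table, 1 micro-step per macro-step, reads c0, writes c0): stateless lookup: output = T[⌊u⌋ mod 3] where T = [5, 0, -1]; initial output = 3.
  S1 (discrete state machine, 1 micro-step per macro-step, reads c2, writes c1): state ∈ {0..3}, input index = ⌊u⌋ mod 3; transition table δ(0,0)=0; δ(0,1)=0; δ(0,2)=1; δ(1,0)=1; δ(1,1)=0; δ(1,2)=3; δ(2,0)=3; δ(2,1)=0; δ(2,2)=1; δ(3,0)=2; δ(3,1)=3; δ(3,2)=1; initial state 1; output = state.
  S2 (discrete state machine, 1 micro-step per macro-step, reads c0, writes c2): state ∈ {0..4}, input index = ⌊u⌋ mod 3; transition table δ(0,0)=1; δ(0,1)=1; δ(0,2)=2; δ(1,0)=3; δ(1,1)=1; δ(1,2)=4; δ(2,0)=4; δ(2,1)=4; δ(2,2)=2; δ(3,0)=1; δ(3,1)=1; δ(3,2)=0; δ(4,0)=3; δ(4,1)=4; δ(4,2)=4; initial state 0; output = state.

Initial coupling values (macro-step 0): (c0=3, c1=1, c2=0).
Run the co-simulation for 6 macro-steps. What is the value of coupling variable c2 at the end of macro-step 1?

macro 1: S0 reads c0=3 → after 1×micro: 5; S1 reads c2=0 → after 1×micro: 1; S2 reads c0=5 → after 1×micro: 2 ⇒ (c0=5, c1=1, c2=2)
macro 2: S0 reads c0=5 → after 1×micro: -1; S1 reads c2=2 → after 1×micro: 3; S2 reads c0=-1 → after 1×micro: 2 ⇒ (c0=-1, c1=3, c2=2)
macro 3: S0 reads c0=-1 → after 1×micro: -1; S1 reads c2=2 → after 1×micro: 1; S2 reads c0=-1 → after 1×micro: 2 ⇒ (c0=-1, c1=1, c2=2)
macro 4: S0 reads c0=-1 → after 1×micro: -1; S1 reads c2=2 → after 1×micro: 3; S2 reads c0=-1 → after 1×micro: 2 ⇒ (c0=-1, c1=3, c2=2)
macro 5: S0 reads c0=-1 → after 1×micro: -1; S1 reads c2=2 → after 1×micro: 1; S2 reads c0=-1 → after 1×micro: 2 ⇒ (c0=-1, c1=1, c2=2)
macro 6: S0 reads c0=-1 → after 1×micro: -1; S1 reads c2=2 → after 1×micro: 3; S2 reads c0=-1 → after 1×micro: 2 ⇒ (c0=-1, c1=3, c2=2)

c2 at macro-step 1 = 2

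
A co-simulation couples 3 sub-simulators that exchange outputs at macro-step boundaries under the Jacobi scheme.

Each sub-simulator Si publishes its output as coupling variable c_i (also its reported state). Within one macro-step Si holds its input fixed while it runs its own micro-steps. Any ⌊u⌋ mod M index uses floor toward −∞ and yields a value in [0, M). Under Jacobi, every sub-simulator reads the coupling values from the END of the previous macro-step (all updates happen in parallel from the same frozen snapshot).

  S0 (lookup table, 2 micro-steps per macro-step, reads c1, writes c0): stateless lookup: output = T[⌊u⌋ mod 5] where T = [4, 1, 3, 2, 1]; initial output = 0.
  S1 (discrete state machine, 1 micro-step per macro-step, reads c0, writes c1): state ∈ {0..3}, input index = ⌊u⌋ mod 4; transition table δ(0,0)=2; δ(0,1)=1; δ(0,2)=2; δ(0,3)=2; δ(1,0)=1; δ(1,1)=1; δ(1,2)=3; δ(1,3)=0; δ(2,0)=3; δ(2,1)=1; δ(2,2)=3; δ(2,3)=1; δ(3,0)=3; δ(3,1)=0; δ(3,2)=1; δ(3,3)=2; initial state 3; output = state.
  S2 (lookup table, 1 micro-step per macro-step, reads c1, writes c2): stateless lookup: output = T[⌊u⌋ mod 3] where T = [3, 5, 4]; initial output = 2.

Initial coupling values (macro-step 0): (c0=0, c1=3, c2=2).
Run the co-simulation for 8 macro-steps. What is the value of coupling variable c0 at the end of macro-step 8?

macro 1: S0 reads c1=3 → after 2×micro: 2; S1 reads c0=0 → after 1×micro: 3; S2 reads c1=3 → after 1×micro: 3 ⇒ (c0=2, c1=3, c2=3)
macro 2: S0 reads c1=3 → after 2×micro: 2; S1 reads c0=2 → after 1×micro: 1; S2 reads c1=3 → after 1×micro: 3 ⇒ (c0=2, c1=1, c2=3)
macro 3: S0 reads c1=1 → after 2×micro: 1; S1 reads c0=2 → after 1×micro: 3; S2 reads c1=1 → after 1×micro: 5 ⇒ (c0=1, c1=3, c2=5)
macro 4: S0 reads c1=3 → after 2×micro: 2; S1 reads c0=1 → after 1×micro: 0; S2 reads c1=3 → after 1×micro: 3 ⇒ (c0=2, c1=0, c2=3)
macro 5: S0 reads c1=0 → after 2×micro: 4; S1 reads c0=2 → after 1×micro: 2; S2 reads c1=0 → after 1×micro: 3 ⇒ (c0=4, c1=2, c2=3)
macro 6: S0 reads c1=2 → after 2×micro: 3; S1 reads c0=4 → after 1×micro: 3; S2 reads c1=2 → after 1×micro: 4 ⇒ (c0=3, c1=3, c2=4)
macro 7: S0 reads c1=3 → after 2×micro: 2; S1 reads c0=3 → after 1×micro: 2; S2 reads c1=3 → after 1×micro: 3 ⇒ (c0=2, c1=2, c2=3)
macro 8: S0 reads c1=2 → after 2×micro: 3; S1 reads c0=2 → after 1×micro: 3; S2 reads c1=2 → after 1×micro: 4 ⇒ (c0=3, c1=3, c2=4)

c0 at macro-step 8 = 3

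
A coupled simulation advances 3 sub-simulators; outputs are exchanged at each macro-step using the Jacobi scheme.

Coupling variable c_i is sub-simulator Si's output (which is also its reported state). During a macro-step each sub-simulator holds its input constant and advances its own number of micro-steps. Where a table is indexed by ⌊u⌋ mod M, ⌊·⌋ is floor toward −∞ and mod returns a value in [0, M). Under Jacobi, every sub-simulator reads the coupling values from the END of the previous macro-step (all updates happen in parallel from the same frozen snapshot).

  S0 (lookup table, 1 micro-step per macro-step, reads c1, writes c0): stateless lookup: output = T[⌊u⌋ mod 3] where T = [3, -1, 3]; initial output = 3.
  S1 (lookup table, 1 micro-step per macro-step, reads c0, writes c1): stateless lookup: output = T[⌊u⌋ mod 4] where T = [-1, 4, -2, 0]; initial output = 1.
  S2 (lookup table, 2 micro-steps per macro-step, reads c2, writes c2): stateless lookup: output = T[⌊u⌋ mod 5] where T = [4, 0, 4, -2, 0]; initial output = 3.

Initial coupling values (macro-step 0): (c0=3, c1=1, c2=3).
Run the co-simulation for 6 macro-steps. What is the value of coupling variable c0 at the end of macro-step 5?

c0 at macro-step 5 = 3

macro 1: S0 reads c1=1 → after 1×micro: -1; S1 reads c0=3 → after 1×micro: 0; S2 reads c2=3 → after 2×micro: -2 ⇒ (c0=-1, c1=0, c2=-2)
macro 2: S0 reads c1=0 → after 1×micro: 3; S1 reads c0=-1 → after 1×micro: 0; S2 reads c2=-2 → after 2×micro: -2 ⇒ (c0=3, c1=0, c2=-2)
macro 3: S0 reads c1=0 → after 1×micro: 3; S1 reads c0=3 → after 1×micro: 0; S2 reads c2=-2 → after 2×micro: -2 ⇒ (c0=3, c1=0, c2=-2)
macro 4: S0 reads c1=0 → after 1×micro: 3; S1 reads c0=3 → after 1×micro: 0; S2 reads c2=-2 → after 2×micro: -2 ⇒ (c0=3, c1=0, c2=-2)
macro 5: S0 reads c1=0 → after 1×micro: 3; S1 reads c0=3 → after 1×micro: 0; S2 reads c2=-2 → after 2×micro: -2 ⇒ (c0=3, c1=0, c2=-2)
macro 6: S0 reads c1=0 → after 1×micro: 3; S1 reads c0=3 → after 1×micro: 0; S2 reads c2=-2 → after 2×micro: -2 ⇒ (c0=3, c1=0, c2=-2)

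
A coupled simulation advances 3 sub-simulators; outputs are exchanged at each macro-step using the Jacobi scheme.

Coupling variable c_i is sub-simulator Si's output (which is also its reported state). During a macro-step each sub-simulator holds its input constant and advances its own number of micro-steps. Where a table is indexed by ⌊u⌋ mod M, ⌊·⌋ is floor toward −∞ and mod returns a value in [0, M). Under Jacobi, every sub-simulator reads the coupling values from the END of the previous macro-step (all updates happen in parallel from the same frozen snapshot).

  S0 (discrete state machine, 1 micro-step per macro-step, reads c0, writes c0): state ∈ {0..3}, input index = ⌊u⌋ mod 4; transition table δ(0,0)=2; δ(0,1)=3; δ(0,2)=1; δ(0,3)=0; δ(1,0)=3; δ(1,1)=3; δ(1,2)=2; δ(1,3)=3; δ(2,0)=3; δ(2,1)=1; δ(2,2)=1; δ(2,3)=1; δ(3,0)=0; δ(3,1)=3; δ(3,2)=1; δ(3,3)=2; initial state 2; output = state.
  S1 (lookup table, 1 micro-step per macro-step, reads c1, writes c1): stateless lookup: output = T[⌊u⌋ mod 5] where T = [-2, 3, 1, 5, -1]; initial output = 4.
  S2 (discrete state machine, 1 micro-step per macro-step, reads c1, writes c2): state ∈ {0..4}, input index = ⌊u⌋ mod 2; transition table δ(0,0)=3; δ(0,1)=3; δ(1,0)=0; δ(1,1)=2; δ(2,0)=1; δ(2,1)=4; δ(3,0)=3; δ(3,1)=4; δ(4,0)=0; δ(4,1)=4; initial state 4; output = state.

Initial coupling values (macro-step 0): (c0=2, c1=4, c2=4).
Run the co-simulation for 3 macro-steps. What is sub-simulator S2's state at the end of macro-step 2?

S2 state at macro-step 2 = 3

macro 1: S0 reads c0=2 → after 1×micro: 1; S1 reads c1=4 → after 1×micro: -1; S2 reads c1=4 → after 1×micro: 0 ⇒ (c0=1, c1=-1, c2=0)
macro 2: S0 reads c0=1 → after 1×micro: 3; S1 reads c1=-1 → after 1×micro: -1; S2 reads c1=-1 → after 1×micro: 3 ⇒ (c0=3, c1=-1, c2=3)
macro 3: S0 reads c0=3 → after 1×micro: 2; S1 reads c1=-1 → after 1×micro: -1; S2 reads c1=-1 → after 1×micro: 4 ⇒ (c0=2, c1=-1, c2=4)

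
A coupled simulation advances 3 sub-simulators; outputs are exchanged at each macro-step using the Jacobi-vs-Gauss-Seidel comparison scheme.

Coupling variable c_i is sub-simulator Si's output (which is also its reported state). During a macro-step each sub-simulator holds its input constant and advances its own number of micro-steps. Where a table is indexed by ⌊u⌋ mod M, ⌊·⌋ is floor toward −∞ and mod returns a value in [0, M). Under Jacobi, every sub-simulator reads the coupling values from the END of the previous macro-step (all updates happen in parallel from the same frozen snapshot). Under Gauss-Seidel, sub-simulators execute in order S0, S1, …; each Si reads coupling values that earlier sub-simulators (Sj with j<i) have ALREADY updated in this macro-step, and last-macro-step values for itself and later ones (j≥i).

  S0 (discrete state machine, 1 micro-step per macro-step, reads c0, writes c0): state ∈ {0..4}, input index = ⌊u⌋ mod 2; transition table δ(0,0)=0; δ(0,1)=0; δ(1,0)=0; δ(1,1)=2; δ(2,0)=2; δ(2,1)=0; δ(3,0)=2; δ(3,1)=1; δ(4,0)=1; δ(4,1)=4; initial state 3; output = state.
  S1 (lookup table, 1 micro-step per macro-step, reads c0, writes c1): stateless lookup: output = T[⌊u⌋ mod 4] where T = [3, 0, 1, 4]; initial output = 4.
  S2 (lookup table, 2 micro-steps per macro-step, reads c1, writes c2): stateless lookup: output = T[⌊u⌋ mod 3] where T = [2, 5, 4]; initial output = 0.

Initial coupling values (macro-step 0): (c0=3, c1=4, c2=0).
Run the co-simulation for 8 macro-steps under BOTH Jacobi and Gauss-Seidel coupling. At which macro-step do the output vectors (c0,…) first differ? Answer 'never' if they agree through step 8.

first divergence at macro-step: 1

[Jacobi] macro 1: S0 reads c0=3 → after 1×micro: 1; S1 reads c0=3 → after 1×micro: 4; S2 reads c1=4 → after 2×micro: 5 ⇒ (c0=1, c1=4, c2=5)
[Jacobi] macro 2: S0 reads c0=1 → after 1×micro: 2; S1 reads c0=1 → after 1×micro: 0; S2 reads c1=4 → after 2×micro: 5 ⇒ (c0=2, c1=0, c2=5)
[Jacobi] macro 3: S0 reads c0=2 → after 1×micro: 2; S1 reads c0=2 → after 1×micro: 1; S2 reads c1=0 → after 2×micro: 2 ⇒ (c0=2, c1=1, c2=2)
[Jacobi] macro 4: S0 reads c0=2 → after 1×micro: 2; S1 reads c0=2 → after 1×micro: 1; S2 reads c1=1 → after 2×micro: 5 ⇒ (c0=2, c1=1, c2=5)
[Jacobi] macro 5: S0 reads c0=2 → after 1×micro: 2; S1 reads c0=2 → after 1×micro: 1; S2 reads c1=1 → after 2×micro: 5 ⇒ (c0=2, c1=1, c2=5)
[Jacobi] macro 6: S0 reads c0=2 → after 1×micro: 2; S1 reads c0=2 → after 1×micro: 1; S2 reads c1=1 → after 2×micro: 5 ⇒ (c0=2, c1=1, c2=5)
[Jacobi] macro 7: S0 reads c0=2 → after 1×micro: 2; S1 reads c0=2 → after 1×micro: 1; S2 reads c1=1 → after 2×micro: 5 ⇒ (c0=2, c1=1, c2=5)
[Jacobi] macro 8: S0 reads c0=2 → after 1×micro: 2; S1 reads c0=2 → after 1×micro: 1; S2 reads c1=1 → after 2×micro: 5 ⇒ (c0=2, c1=1, c2=5)
[Gauss-Seidel] macro 1: S0 reads c0=3 → after 1×micro: 1; S1 reads c0=1 → after 1×micro: 0; S2 reads c1=0 → after 2×micro: 2 ⇒ (c0=1, c1=0, c2=2)
[Gauss-Seidel] macro 2: S0 reads c0=1 → after 1×micro: 2; S1 reads c0=2 → after 1×micro: 1; S2 reads c1=1 → after 2×micro: 5 ⇒ (c0=2, c1=1, c2=5)
[Gauss-Seidel] macro 3: S0 reads c0=2 → after 1×micro: 2; S1 reads c0=2 → after 1×micro: 1; S2 reads c1=1 → after 2×micro: 5 ⇒ (c0=2, c1=1, c2=5)
[Gauss-Seidel] macro 4: S0 reads c0=2 → after 1×micro: 2; S1 reads c0=2 → after 1×micro: 1; S2 reads c1=1 → after 2×micro: 5 ⇒ (c0=2, c1=1, c2=5)
[Gauss-Seidel] macro 5: S0 reads c0=2 → after 1×micro: 2; S1 reads c0=2 → after 1×micro: 1; S2 reads c1=1 → after 2×micro: 5 ⇒ (c0=2, c1=1, c2=5)
[Gauss-Seidel] macro 6: S0 reads c0=2 → after 1×micro: 2; S1 reads c0=2 → after 1×micro: 1; S2 reads c1=1 → after 2×micro: 5 ⇒ (c0=2, c1=1, c2=5)
[Gauss-Seidel] macro 7: S0 reads c0=2 → after 1×micro: 2; S1 reads c0=2 → after 1×micro: 1; S2 reads c1=1 → after 2×micro: 5 ⇒ (c0=2, c1=1, c2=5)
[Gauss-Seidel] macro 8: S0 reads c0=2 → after 1×micro: 2; S1 reads c0=2 → after 1×micro: 1; S2 reads c1=1 → after 2×micro: 5 ⇒ (c0=2, c1=1, c2=5)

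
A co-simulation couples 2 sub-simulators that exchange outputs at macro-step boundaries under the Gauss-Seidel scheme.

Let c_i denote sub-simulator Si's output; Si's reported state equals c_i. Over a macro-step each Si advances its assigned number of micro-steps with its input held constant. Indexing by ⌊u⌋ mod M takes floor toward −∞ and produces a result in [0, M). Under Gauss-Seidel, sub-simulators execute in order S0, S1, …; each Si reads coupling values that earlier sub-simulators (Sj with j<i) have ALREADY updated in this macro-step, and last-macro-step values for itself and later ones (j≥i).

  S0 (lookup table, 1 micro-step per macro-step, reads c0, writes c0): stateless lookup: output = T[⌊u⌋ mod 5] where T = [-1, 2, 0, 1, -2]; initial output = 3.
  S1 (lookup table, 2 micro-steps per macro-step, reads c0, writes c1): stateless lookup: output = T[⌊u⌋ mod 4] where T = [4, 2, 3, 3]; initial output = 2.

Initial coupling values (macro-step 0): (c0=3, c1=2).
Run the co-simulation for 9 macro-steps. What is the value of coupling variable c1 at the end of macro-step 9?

macro 1: S0 reads c0=3 → after 1×micro: 1; S1 reads c0=1 → after 2×micro: 2 ⇒ (c0=1, c1=2)
macro 2: S0 reads c0=1 → after 1×micro: 2; S1 reads c0=2 → after 2×micro: 3 ⇒ (c0=2, c1=3)
macro 3: S0 reads c0=2 → after 1×micro: 0; S1 reads c0=0 → after 2×micro: 4 ⇒ (c0=0, c1=4)
macro 4: S0 reads c0=0 → after 1×micro: -1; S1 reads c0=-1 → after 2×micro: 3 ⇒ (c0=-1, c1=3)
macro 5: S0 reads c0=-1 → after 1×micro: -2; S1 reads c0=-2 → after 2×micro: 3 ⇒ (c0=-2, c1=3)
macro 6: S0 reads c0=-2 → after 1×micro: 1; S1 reads c0=1 → after 2×micro: 2 ⇒ (c0=1, c1=2)
macro 7: S0 reads c0=1 → after 1×micro: 2; S1 reads c0=2 → after 2×micro: 3 ⇒ (c0=2, c1=3)
macro 8: S0 reads c0=2 → after 1×micro: 0; S1 reads c0=0 → after 2×micro: 4 ⇒ (c0=0, c1=4)
macro 9: S0 reads c0=0 → after 1×micro: -1; S1 reads c0=-1 → after 2×micro: 3 ⇒ (c0=-1, c1=3)

c1 at macro-step 9 = 3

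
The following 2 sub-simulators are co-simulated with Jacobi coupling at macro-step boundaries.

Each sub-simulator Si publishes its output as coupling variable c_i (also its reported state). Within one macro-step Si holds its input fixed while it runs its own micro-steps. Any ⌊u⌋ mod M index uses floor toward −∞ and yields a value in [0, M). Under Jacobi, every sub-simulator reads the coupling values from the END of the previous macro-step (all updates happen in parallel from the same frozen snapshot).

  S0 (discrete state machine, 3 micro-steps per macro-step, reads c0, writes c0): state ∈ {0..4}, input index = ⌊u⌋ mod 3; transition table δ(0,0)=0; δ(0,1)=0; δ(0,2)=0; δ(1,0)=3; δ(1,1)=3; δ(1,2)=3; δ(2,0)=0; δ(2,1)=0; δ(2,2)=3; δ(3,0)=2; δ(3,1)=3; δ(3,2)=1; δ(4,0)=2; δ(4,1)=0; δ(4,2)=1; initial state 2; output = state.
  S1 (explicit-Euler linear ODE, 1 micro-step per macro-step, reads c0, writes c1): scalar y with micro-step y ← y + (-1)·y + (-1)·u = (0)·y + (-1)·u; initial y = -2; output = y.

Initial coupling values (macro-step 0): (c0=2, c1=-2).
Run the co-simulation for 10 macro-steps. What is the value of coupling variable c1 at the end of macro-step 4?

macro 1: S0 reads c0=2 → after 3×micro: 3; S1 reads c0=2 → after 1×micro: -2 ⇒ (c0=3, c1=-2)
macro 2: S0 reads c0=3 → after 3×micro: 0; S1 reads c0=3 → after 1×micro: -3 ⇒ (c0=0, c1=-3)
macro 3: S0 reads c0=0 → after 3×micro: 0; S1 reads c0=0 → after 1×micro: 0 ⇒ (c0=0, c1=0)
macro 4: S0 reads c0=0 → after 3×micro: 0; S1 reads c0=0 → after 1×micro: 0 ⇒ (c0=0, c1=0)
macro 5: S0 reads c0=0 → after 3×micro: 0; S1 reads c0=0 → after 1×micro: 0 ⇒ (c0=0, c1=0)
macro 6: S0 reads c0=0 → after 3×micro: 0; S1 reads c0=0 → after 1×micro: 0 ⇒ (c0=0, c1=0)
macro 7: S0 reads c0=0 → after 3×micro: 0; S1 reads c0=0 → after 1×micro: 0 ⇒ (c0=0, c1=0)
macro 8: S0 reads c0=0 → after 3×micro: 0; S1 reads c0=0 → after 1×micro: 0 ⇒ (c0=0, c1=0)
macro 9: S0 reads c0=0 → after 3×micro: 0; S1 reads c0=0 → after 1×micro: 0 ⇒ (c0=0, c1=0)
macro 10: S0 reads c0=0 → after 3×micro: 0; S1 reads c0=0 → after 1×micro: 0 ⇒ (c0=0, c1=0)

c1 at macro-step 4 = 0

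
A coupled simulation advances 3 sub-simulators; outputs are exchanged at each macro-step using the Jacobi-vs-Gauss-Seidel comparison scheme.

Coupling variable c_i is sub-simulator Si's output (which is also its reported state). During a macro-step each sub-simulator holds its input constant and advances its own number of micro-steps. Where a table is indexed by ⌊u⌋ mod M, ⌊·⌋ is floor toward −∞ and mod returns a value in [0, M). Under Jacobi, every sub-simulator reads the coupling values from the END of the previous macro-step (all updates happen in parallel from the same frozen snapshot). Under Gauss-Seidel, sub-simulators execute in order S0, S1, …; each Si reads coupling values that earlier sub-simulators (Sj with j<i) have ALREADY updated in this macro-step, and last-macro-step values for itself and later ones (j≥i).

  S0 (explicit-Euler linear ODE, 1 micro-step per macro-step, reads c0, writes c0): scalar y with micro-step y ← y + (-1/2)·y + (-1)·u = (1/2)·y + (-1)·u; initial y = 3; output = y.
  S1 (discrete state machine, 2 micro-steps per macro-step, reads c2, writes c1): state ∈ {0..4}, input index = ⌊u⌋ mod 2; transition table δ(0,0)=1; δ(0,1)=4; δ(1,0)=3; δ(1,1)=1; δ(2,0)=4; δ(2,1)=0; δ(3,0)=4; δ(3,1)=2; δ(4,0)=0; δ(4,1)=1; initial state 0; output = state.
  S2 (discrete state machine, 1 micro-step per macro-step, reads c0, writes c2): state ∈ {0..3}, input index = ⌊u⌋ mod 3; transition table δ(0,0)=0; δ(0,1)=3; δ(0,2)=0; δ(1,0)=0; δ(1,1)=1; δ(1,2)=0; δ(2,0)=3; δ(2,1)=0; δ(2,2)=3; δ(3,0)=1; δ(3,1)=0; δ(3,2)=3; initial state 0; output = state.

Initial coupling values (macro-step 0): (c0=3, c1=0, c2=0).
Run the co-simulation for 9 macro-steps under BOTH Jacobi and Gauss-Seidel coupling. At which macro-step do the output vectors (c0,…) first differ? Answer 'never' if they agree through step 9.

[Jacobi] macro 1: S0 reads c0=3 → after 1×micro: -3/2; S1 reads c2=0 → after 2×micro: 3; S2 reads c0=3 → after 1×micro: 0 ⇒ (c0=-3/2, c1=3, c2=0)
[Jacobi] macro 2: S0 reads c0=-3/2 → after 1×micro: 3/4; S1 reads c2=0 → after 2×micro: 0; S2 reads c0=-3/2 → after 1×micro: 3 ⇒ (c0=3/4, c1=0, c2=3)
[Jacobi] macro 3: S0 reads c0=3/4 → after 1×micro: -3/8; S1 reads c2=3 → after 2×micro: 1; S2 reads c0=3/4 → after 1×micro: 1 ⇒ (c0=-3/8, c1=1, c2=1)
[Jacobi] macro 4: S0 reads c0=-3/8 → after 1×micro: 3/16; S1 reads c2=1 → after 2×micro: 1; S2 reads c0=-3/8 → after 1×micro: 0 ⇒ (c0=3/16, c1=1, c2=0)
[Jacobi] macro 5: S0 reads c0=3/16 → after 1×micro: -3/32; S1 reads c2=0 → after 2×micro: 4; S2 reads c0=3/16 → after 1×micro: 0 ⇒ (c0=-3/32, c1=4, c2=0)
[Jacobi] macro 6: S0 reads c0=-3/32 → after 1×micro: 3/64; S1 reads c2=0 → after 2×micro: 1; S2 reads c0=-3/32 → after 1×micro: 0 ⇒ (c0=3/64, c1=1, c2=0)
[Jacobi] macro 7: S0 reads c0=3/64 → after 1×micro: -3/128; S1 reads c2=0 → after 2×micro: 4; S2 reads c0=3/64 → after 1×micro: 0 ⇒ (c0=-3/128, c1=4, c2=0)
[Jacobi] macro 8: S0 reads c0=-3/128 → after 1×micro: 3/256; S1 reads c2=0 → after 2×micro: 1; S2 reads c0=-3/128 → after 1×micro: 0 ⇒ (c0=3/256, c1=1, c2=0)
[Jacobi] macro 9: S0 reads c0=3/256 → after 1×micro: -3/512; S1 reads c2=0 → after 2×micro: 4; S2 reads c0=3/256 → after 1×micro: 0 ⇒ (c0=-3/512, c1=4, c2=0)
[Gauss-Seidel] macro 1: S0 reads c0=3 → after 1×micro: -3/2; S1 reads c2=0 → after 2×micro: 3; S2 reads c0=-3/2 → after 1×micro: 3 ⇒ (c0=-3/2, c1=3, c2=3)
[Gauss-Seidel] macro 2: S0 reads c0=-3/2 → after 1×micro: 3/4; S1 reads c2=3 → after 2×micro: 0; S2 reads c0=3/4 → after 1×micro: 1 ⇒ (c0=3/4, c1=0, c2=1)
[Gauss-Seidel] macro 3: S0 reads c0=3/4 → after 1×micro: -3/8; S1 reads c2=1 → after 2×micro: 1; S2 reads c0=-3/8 → after 1×micro: 0 ⇒ (c0=-3/8, c1=1, c2=0)
[Gauss-Seidel] macro 4: S0 reads c0=-3/8 → after 1×micro: 3/16; S1 reads c2=0 → after 2×micro: 4; S2 reads c0=3/16 → after 1×micro: 0 ⇒ (c0=3/16, c1=4, c2=0)
[Gauss-Seidel] macro 5: S0 reads c0=3/16 → after 1×micro: -3/32; S1 reads c2=0 → after 2×micro: 1; S2 reads c0=-3/32 → after 1×micro: 0 ⇒ (c0=-3/32, c1=1, c2=0)
[Gauss-Seidel] macro 6: S0 reads c0=-3/32 → after 1×micro: 3/64; S1 reads c2=0 → after 2×micro: 4; S2 reads c0=3/64 → after 1×micro: 0 ⇒ (c0=3/64, c1=4, c2=0)
[Gauss-Seidel] macro 7: S0 reads c0=3/64 → after 1×micro: -3/128; S1 reads c2=0 → after 2×micro: 1; S2 reads c0=-3/128 → after 1×micro: 0 ⇒ (c0=-3/128, c1=1, c2=0)
[Gauss-Seidel] macro 8: S0 reads c0=-3/128 → after 1×micro: 3/256; S1 reads c2=0 → after 2×micro: 4; S2 reads c0=3/256 → after 1×micro: 0 ⇒ (c0=3/256, c1=4, c2=0)
[Gauss-Seidel] macro 9: S0 reads c0=3/256 → after 1×micro: -3/512; S1 reads c2=0 → after 2×micro: 1; S2 reads c0=-3/512 → after 1×micro: 0 ⇒ (c0=-3/512, c1=1, c2=0)

first divergence at macro-step: 1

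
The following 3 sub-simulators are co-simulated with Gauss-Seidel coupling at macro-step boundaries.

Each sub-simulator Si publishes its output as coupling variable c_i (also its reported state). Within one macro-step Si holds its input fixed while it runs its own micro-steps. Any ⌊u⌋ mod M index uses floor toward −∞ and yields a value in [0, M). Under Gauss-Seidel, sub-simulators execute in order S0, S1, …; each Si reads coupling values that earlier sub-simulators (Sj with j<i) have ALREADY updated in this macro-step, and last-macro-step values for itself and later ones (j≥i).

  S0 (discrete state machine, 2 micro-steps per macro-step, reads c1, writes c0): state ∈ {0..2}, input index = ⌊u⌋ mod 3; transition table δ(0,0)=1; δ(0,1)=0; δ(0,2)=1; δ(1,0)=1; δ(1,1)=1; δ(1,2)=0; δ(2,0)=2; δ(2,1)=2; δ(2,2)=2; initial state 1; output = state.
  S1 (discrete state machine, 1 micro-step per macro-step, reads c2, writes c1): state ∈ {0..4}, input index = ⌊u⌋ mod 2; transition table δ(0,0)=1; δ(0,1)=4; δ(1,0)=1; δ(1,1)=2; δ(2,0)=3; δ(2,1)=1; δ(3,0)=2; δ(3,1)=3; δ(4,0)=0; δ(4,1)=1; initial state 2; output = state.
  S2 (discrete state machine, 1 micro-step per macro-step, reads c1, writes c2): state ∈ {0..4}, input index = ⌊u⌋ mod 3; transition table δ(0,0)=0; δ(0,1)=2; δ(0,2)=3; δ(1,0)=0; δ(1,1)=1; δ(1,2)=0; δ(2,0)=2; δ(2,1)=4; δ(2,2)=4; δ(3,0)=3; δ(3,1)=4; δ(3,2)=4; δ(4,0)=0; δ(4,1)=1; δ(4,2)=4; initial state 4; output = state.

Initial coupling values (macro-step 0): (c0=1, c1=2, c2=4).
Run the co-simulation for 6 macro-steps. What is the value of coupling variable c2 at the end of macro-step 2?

c2 at macro-step 2 = 3

macro 1: S0 reads c1=2 → after 2×micro: 1; S1 reads c2=4 → after 1×micro: 3; S2 reads c1=3 → after 1×micro: 0 ⇒ (c0=1, c1=3, c2=0)
macro 2: S0 reads c1=3 → after 2×micro: 1; S1 reads c2=0 → after 1×micro: 2; S2 reads c1=2 → after 1×micro: 3 ⇒ (c0=1, c1=2, c2=3)
macro 3: S0 reads c1=2 → after 2×micro: 1; S1 reads c2=3 → after 1×micro: 1; S2 reads c1=1 → after 1×micro: 4 ⇒ (c0=1, c1=1, c2=4)
macro 4: S0 reads c1=1 → after 2×micro: 1; S1 reads c2=4 → after 1×micro: 1; S2 reads c1=1 → after 1×micro: 1 ⇒ (c0=1, c1=1, c2=1)
macro 5: S0 reads c1=1 → after 2×micro: 1; S1 reads c2=1 → after 1×micro: 2; S2 reads c1=2 → after 1×micro: 0 ⇒ (c0=1, c1=2, c2=0)
macro 6: S0 reads c1=2 → after 2×micro: 1; S1 reads c2=0 → after 1×micro: 3; S2 reads c1=3 → after 1×micro: 0 ⇒ (c0=1, c1=3, c2=0)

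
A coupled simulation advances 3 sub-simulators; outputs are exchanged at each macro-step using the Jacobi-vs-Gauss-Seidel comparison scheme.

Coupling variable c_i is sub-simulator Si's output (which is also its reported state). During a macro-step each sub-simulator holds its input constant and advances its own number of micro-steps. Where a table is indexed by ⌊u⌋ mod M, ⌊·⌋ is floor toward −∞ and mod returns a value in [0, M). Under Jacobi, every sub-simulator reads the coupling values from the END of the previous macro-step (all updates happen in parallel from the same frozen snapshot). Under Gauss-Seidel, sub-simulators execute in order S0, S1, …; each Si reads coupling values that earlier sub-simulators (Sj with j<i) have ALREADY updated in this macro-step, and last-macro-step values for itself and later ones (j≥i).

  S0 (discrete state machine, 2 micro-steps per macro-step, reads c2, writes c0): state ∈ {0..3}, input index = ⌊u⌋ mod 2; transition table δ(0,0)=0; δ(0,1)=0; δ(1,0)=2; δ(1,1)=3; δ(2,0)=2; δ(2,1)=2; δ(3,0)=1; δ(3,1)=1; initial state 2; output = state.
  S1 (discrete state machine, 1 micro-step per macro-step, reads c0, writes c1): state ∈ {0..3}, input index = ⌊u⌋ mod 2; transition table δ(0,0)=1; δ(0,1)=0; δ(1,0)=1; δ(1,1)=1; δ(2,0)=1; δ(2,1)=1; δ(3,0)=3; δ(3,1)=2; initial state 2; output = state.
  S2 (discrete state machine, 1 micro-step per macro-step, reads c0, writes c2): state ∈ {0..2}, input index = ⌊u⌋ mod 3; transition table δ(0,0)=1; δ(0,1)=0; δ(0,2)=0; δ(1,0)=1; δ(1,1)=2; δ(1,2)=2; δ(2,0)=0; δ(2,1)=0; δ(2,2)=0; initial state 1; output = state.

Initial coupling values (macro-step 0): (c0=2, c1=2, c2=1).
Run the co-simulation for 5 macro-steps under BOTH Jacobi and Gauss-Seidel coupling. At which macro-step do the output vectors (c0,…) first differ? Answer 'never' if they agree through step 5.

[Jacobi] macro 1: S0 reads c2=1 → after 2×micro: 2; S1 reads c0=2 → after 1×micro: 1; S2 reads c0=2 → after 1×micro: 2 ⇒ (c0=2, c1=1, c2=2)
[Jacobi] macro 2: S0 reads c2=2 → after 2×micro: 2; S1 reads c0=2 → after 1×micro: 1; S2 reads c0=2 → after 1×micro: 0 ⇒ (c0=2, c1=1, c2=0)
[Jacobi] macro 3: S0 reads c2=0 → after 2×micro: 2; S1 reads c0=2 → after 1×micro: 1; S2 reads c0=2 → after 1×micro: 0 ⇒ (c0=2, c1=1, c2=0)
[Jacobi] macro 4: S0 reads c2=0 → after 2×micro: 2; S1 reads c0=2 → after 1×micro: 1; S2 reads c0=2 → after 1×micro: 0 ⇒ (c0=2, c1=1, c2=0)
[Jacobi] macro 5: S0 reads c2=0 → after 2×micro: 2; S1 reads c0=2 → after 1×micro: 1; S2 reads c0=2 → after 1×micro: 0 ⇒ (c0=2, c1=1, c2=0)
[Gauss-Seidel] macro 1: S0 reads c2=1 → after 2×micro: 2; S1 reads c0=2 → after 1×micro: 1; S2 reads c0=2 → after 1×micro: 2 ⇒ (c0=2, c1=1, c2=2)
[Gauss-Seidel] macro 2: S0 reads c2=2 → after 2×micro: 2; S1 reads c0=2 → after 1×micro: 1; S2 reads c0=2 → after 1×micro: 0 ⇒ (c0=2, c1=1, c2=0)
[Gauss-Seidel] macro 3: S0 reads c2=0 → after 2×micro: 2; S1 reads c0=2 → after 1×micro: 1; S2 reads c0=2 → after 1×micro: 0 ⇒ (c0=2, c1=1, c2=0)
[Gauss-Seidel] macro 4: S0 reads c2=0 → after 2×micro: 2; S1 reads c0=2 → after 1×micro: 1; S2 reads c0=2 → after 1×micro: 0 ⇒ (c0=2, c1=1, c2=0)
[Gauss-Seidel] macro 5: S0 reads c2=0 → after 2×micro: 2; S1 reads c0=2 → after 1×micro: 1; S2 reads c0=2 → after 1×micro: 0 ⇒ (c0=2, c1=1, c2=0)

first divergence at macro-step: never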